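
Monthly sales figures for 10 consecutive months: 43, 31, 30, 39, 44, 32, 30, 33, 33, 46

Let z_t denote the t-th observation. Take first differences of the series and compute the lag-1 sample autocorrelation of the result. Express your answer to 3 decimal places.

First differences Δz: -12, -1, 9, 5, -12, -2, 3, 0, 13
Mean of differences = 0.3333
Numerator Σ(Δz_t−Δz̄)(Δz_{t+1}−Δz̄) = 5.2222
Denominator Σ(Δz_t−Δz̄)² = 576.0000
r_1(Δz) = 5.2222 / 576.0000 = 0.009

0.009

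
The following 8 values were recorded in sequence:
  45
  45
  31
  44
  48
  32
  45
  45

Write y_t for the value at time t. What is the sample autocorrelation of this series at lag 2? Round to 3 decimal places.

Mean ȳ = (45 + 45 + 31 + 44 + 48 + 32 + 45 + 45)/8 = 41.8750
Deviations from mean: 3.1250, 3.1250, -10.8750, 2.1250, 6.1250, -9.8750, 3.1250, 3.1250
Numerator Σ_{t=1}^{6}(y_t−ȳ)(y_{t+2}−ȳ) = -126.6563
Denominator Σ(y_t−ȳ)² = 296.8750
r_2 = -126.6563 / 296.8750 = -0.427

-0.427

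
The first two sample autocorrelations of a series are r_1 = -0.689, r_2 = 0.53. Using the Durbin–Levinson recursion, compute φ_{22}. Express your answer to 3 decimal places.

φ_{22} = (r_2 − r_1²) / (1 − r_1²)
r_1² = (-0.689)² = 0.474721
Numerator = 0.53 − 0.4747 = 0.0553; denominator = 1 − 0.4747 = 0.5253
φ_{22} = 0.0553 / 0.5253 = 0.105

0.105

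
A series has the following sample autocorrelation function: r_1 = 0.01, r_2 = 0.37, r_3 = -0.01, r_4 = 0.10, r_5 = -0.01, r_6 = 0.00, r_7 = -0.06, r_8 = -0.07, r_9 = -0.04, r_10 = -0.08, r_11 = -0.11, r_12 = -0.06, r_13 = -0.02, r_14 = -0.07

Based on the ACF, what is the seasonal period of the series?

The largest autocorrelation is r_2 = 0.37; the remaining lags stay at or below 0.10.
The dominant spike at lag 2 indicates a seasonal period of 2.

2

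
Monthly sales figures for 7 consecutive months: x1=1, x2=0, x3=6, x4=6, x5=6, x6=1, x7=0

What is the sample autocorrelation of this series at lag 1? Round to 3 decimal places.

0.294

Mean x̄ = (1 + 0 + 6 + 6 + 6 + 1 + 0)/7 = 2.8571
Deviations from mean: -1.8571, -2.8571, 3.1429, 3.1429, 3.1429, -1.8571, -2.8571
Σ(x_t−x̄)(x_{t+1}−x̄) = (5.3061) + (-8.9796) + (9.8776) + (9.8776) + (-5.8367) + (5.3061) = 15.5510
Denominator Σ(x_t−x̄)² = 52.8571
r_1 = 15.5510 / 52.8571 = 0.294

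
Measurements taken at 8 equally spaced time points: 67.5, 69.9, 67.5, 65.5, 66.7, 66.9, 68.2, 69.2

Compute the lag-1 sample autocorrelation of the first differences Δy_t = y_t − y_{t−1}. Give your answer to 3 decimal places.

-0.063

First differences Δy: 2.4, -2.4, -2.0, 1.2, 0.2, 1.3, 1.0
Mean of differences = 0.2429
Numerator Σ(Δy_t−Δȳ)(Δy_{t+1}−Δȳ) = -1.2061
Denominator Σ(Δy_t−Δȳ)² = 19.2771
r_1(Δy) = -1.2061 / 19.2771 = -0.063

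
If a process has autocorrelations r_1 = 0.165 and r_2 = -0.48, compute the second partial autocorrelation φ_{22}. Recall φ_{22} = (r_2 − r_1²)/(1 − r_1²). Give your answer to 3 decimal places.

φ_{22} = (r_2 − r_1²) / (1 − r_1²)
r_1² = (0.165)² = 0.027225
Numerator = -0.48 − 0.0272 = -0.5072; denominator = 1 − 0.0272 = 0.9728
φ_{22} = -0.5072 / 0.9728 = -0.521

-0.521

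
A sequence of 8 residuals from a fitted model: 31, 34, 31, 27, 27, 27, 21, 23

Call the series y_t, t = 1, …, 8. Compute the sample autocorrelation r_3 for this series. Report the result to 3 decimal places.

Mean ȳ = (31 + 34 + 31 + 27 + 27 + 27 + 21 + 23)/8 = 27.6250
Deviations from mean: 3.3750, 6.3750, 3.3750, -0.6250, -0.6250, -0.6250, -6.6250, -4.6250
Numerator Σ_{t=1}^{5}(y_t−ȳ)(y_{t+3}−ȳ) = -1.1719
Denominator Σ(y_t−ȳ)² = 129.8750
r_3 = -1.1719 / 129.8750 = -0.009

-0.009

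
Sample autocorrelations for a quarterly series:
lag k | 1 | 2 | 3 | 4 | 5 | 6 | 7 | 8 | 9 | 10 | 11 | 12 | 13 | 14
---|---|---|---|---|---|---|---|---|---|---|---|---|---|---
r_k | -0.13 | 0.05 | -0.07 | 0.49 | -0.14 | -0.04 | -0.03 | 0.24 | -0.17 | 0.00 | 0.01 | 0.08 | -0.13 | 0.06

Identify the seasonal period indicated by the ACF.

The largest autocorrelation is r_4 = 0.49, with a weaker echo at lag 8 (0.24); the remaining lags stay at or below 0.08.
The dominant spike at lag 4 indicates a seasonal period of 4.

4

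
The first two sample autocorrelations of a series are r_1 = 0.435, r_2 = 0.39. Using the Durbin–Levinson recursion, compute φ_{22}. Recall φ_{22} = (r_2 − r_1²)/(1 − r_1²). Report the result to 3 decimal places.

φ_{22} = (r_2 − r_1²) / (1 − r_1²)
r_1² = (0.435)² = 0.189225
Numerator = 0.39 − 0.1892 = 0.2008; denominator = 1 − 0.1892 = 0.8108
φ_{22} = 0.2008 / 0.8108 = 0.248

0.248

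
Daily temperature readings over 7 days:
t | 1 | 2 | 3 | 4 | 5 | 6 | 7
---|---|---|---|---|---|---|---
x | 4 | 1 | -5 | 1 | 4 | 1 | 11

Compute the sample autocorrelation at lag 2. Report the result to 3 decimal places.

Mean x̄ = (4 + 1 − 5 + 1 + 4 + 1 + 11)/7 = 2.4286
Σ(x_t−x̄)(x_{t+2}−x̄) = (-11.6735) + (2.0408) + (-11.6735) + (2.0408) + (13.4694) = -5.7959
Denominator Σ(x_t−x̄)² = 139.7143
r_2 = -5.7959 / 139.7143 = -0.041

-0.041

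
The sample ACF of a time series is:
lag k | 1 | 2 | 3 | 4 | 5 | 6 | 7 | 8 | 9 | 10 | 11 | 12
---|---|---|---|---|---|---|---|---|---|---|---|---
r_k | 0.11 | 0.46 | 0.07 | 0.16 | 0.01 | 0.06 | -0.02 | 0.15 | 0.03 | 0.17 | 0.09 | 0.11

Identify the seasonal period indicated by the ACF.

The largest autocorrelation is r_2 = 0.46, with weaker echoes at lags 4 (0.16), 8 (0.15) and 10 (0.17); the remaining lags stay at or below 0.11.
The dominant spike at lag 2 indicates a seasonal period of 2.

2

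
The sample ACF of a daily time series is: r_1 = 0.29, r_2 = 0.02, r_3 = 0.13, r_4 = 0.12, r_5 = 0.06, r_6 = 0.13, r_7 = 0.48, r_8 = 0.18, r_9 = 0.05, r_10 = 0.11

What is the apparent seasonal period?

The largest autocorrelation is r_7 = 0.48; the remaining lags stay at or below 0.29. The elevated value at lag 1 (0.29), dropping to 0.02 at lag 2, reflects decaying short-term dependence rather than seasonality.
The dominant spike at lag 7 indicates a seasonal period of 7.

7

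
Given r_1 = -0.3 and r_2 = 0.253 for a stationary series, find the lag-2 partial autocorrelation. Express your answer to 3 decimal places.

φ_{22} = (r_2 − r_1²) / (1 − r_1²)
r_1² = (-0.3)² = 0.09
Numerator = 0.253 − 0.0900 = 0.1630; denominator = 1 − 0.0900 = 0.9100
φ_{22} = 0.1630 / 0.9100 = 0.179

0.179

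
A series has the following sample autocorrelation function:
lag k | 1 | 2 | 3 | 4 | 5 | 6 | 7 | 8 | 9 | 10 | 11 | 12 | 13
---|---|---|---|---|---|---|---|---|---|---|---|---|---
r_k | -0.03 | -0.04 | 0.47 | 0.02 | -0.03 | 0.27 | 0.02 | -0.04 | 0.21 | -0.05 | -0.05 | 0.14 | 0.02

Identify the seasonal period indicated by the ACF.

The largest autocorrelation is r_3 = 0.47, with weaker echoes at lags 6 (0.27) and 9 (0.21); the remaining lags stay at or below 0.14.
The dominant spike at lag 3 indicates a seasonal period of 3.

3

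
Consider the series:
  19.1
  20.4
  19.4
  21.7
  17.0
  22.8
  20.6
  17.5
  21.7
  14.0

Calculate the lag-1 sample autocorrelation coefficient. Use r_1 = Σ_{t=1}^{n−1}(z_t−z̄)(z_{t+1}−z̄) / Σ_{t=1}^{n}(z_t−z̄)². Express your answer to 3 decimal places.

-0.460

Mean z̄ = (19.1 + 20.4 + 19.4 + 21.7 + 17.0 + 22.8 + 20.6 + 17.5 + 21.7 + 14.0)/10 = 19.4200
Numerator Σ_{t=1}^{9}(z_t−z̄)(z_{t+1}−z̄) = -29.0884
Denominator Σ(z_t−z̄)² = 63.1960
r_1 = -29.0884 / 63.1960 = -0.460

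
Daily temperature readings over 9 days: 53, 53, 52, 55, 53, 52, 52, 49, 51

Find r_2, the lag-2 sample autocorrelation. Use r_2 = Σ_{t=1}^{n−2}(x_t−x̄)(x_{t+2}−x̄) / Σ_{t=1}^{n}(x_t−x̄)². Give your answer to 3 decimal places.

Mean x̄ = (53 + 53 + 52 + 55 + 53 + 52 + 52 + 49 + 51)/9 = 52.2222
Numerator Σ_{t=1}^{7}(x_t−x̄)(x_{t+2}−x̄) = 2.0123
Denominator Σ(x_t−x̄)² = 21.5556
r_2 = 2.0123 / 21.5556 = 0.093

0.093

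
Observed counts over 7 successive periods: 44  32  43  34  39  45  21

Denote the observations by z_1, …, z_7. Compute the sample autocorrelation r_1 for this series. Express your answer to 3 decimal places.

Mean z̄ = (44 + 32 + 43 + 34 + 39 + 45 + 21)/7 = 36.8571
Deviations from mean: 7.1429, -4.8571, 6.1429, -2.8571, 2.1429, 8.1429, -15.8571
Numerator Σ_{t=1}^{6}(z_t−z̄)(z_{t+1}−z̄) = -199.8776
Denominator Σ(z_t−z̄)² = 442.8571
r_1 = -199.8776 / 442.8571 = -0.451

-0.451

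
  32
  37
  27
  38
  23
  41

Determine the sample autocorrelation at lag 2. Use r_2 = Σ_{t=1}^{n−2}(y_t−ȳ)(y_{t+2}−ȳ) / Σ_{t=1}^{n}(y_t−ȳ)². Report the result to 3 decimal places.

0.521

Mean ȳ = (32 + 37 + 27 + 38 + 23 + 41)/6 = 33.0000
Numerator Σ_{t=1}^{4}(y_t−ȳ)(y_{t+2}−ȳ) = 126.0000
Denominator Σ(y_t−ȳ)² = 242.0000
r_2 = 126.0000 / 242.0000 = 0.521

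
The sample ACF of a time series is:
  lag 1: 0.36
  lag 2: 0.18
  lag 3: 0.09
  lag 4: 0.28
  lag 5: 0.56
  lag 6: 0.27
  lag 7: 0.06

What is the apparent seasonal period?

The largest autocorrelation is r_5 = 0.56; the remaining lags stay at or below 0.36. The elevated value at lag 1 (0.36), dropping to 0.18 at lag 2, reflects decaying short-term dependence rather than seasonality.
The dominant spike at lag 5 indicates a seasonal period of 5.

5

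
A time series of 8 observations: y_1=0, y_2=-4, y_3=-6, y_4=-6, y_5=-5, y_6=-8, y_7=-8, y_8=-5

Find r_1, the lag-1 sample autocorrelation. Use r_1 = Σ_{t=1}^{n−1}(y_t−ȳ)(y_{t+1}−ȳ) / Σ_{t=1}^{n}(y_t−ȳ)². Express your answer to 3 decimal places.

Mean ȳ = (0 − 4 − 6 − 6 − 5 − 8 − 8 − 5)/8 = -5.2500
Deviations from mean: 5.2500, 1.2500, -0.7500, -0.7500, 0.2500, -2.7500, -2.7500, 0.2500
Σ(y_t−ȳ)(y_{t+1}−ȳ) = (6.5625) + (-0.9375) + (0.5625) + (-0.1875) + (-0.6875) + (7.5625) + (-0.6875) = 12.1875
Denominator Σ(y_t−ȳ)² = 45.5000
r_1 = 12.1875 / 45.5000 = 0.268

0.268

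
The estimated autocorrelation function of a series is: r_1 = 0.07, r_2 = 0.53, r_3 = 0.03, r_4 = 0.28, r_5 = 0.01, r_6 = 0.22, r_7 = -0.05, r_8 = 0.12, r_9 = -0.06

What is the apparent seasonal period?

2

The largest autocorrelation is r_2 = 0.53, with weaker echoes at lags 4 (0.28) and 6 (0.22); the remaining lags stay at or below 0.12.
The dominant spike at lag 2 indicates a seasonal period of 2.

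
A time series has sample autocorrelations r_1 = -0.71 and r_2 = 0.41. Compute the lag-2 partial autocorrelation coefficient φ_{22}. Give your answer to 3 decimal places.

-0.190

φ_{22} = (r_2 − r_1²) / (1 − r_1²)
r_1² = (-0.71)² = 0.5041
Numerator = 0.41 − 0.5041 = -0.0941; denominator = 1 − 0.5041 = 0.4959
φ_{22} = -0.0941 / 0.4959 = -0.190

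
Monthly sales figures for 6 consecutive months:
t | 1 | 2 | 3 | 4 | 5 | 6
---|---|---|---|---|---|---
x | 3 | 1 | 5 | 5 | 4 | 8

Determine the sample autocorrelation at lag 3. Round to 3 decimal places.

0.098

Mean x̄ = (3 + 1 + 5 + 5 + 4 + 8)/6 = 4.3333
Σ(x_t−x̄)(x_{t+3}−x̄) = (-0.8889) + (1.1111) + (2.4444) = 2.6667
Denominator Σ(x_t−x̄)² = 27.3333
r_3 = 2.6667 / 27.3333 = 0.098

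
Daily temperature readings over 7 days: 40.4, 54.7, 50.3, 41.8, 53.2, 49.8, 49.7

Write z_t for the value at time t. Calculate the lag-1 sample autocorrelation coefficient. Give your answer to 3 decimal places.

Mean z̄ = (40.4 + 54.7 + 50.3 + 41.8 + 53.2 + 49.8 + 49.7)/7 = 48.5571
Deviations from mean: -8.1571, 6.1429, 1.7429, -6.7571, 4.6429, 1.2429, 1.1429
Numerator Σ_{t=1}^{6}(z_t−z̄)(z_{t+1}−z̄) = -75.3604
Denominator Σ(z_t−z̄)² = 177.3771
r_1 = -75.3604 / 177.3771 = -0.425

-0.425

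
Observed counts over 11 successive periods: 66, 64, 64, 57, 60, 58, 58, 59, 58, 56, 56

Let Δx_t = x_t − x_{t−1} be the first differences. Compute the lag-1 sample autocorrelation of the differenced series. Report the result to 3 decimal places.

-0.565

First differences Δx: -2, 0, -7, 3, -2, 0, 1, -1, -2, 0
Mean of differences = -1.0000
Numerator Σ(Δx_t−Δx̄)(Δx_{t+1}−Δx̄) = -35.0000
Denominator Σ(Δx_t−Δx̄)² = 62.0000
r_1(Δx) = -35.0000 / 62.0000 = -0.565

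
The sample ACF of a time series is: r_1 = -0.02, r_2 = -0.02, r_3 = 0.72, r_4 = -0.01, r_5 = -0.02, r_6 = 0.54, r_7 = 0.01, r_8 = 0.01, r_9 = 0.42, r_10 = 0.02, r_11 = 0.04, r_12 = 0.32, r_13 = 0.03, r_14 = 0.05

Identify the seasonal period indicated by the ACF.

3

The largest autocorrelation is r_3 = 0.72, with weaker echoes at lags 6 (0.54), 9 (0.42) and 12 (0.32); the remaining lags stay at or below 0.05.
The dominant spike at lag 3 indicates a seasonal period of 3.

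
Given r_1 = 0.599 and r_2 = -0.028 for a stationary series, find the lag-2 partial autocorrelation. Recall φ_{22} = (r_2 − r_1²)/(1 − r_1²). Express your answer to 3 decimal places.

φ_{22} = (r_2 − r_1²) / (1 − r_1²)
r_1² = (0.599)² = 0.358801
Numerator = -0.028 − 0.3588 = -0.3868; denominator = 1 − 0.3588 = 0.6412
φ_{22} = -0.3868 / 0.6412 = -0.603

-0.603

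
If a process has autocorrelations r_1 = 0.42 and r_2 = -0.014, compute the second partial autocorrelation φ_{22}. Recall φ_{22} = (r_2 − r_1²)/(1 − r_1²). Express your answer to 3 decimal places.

-0.231

φ_{22} = (r_2 − r_1²) / (1 − r_1²)
r_1² = (0.42)² = 0.1764
Numerator = -0.014 − 0.1764 = -0.1904; denominator = 1 − 0.1764 = 0.8236
φ_{22} = -0.1904 / 0.8236 = -0.231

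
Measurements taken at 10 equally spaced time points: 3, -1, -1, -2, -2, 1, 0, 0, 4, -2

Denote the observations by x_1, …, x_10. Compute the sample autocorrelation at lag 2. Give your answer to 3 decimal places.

-0.025

Mean x̄ = (3 − 1 − 1 − 2 − 2 + 1 + 0 + 0 + 4 − 2)/10 = 0.0000
Numerator Σ_{t=1}^{8}(x_t−x̄)(x_{t+2}−x̄) = -1.0000
Denominator Σ(x_t−x̄)² = 40.0000
r_2 = -1.0000 / 40.0000 = -0.025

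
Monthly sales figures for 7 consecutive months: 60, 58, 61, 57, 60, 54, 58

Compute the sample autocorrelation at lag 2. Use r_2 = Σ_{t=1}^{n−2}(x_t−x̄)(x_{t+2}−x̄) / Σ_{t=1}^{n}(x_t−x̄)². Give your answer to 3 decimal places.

Mean x̄ = (60 + 58 + 61 + 57 + 60 + 54 + 58)/7 = 58.2857
Deviations from mean: 1.7143, -0.2857, 2.7143, -1.2857, 1.7143, -4.2857, -0.2857
Σ(x_t−x̄)(x_{t+2}−x̄) = (4.6531) + (0.3673) + (4.6531) + (5.5102) + (-0.4898) = 14.6939
Denominator Σ(x_t−x̄)² = 33.4286
r_2 = 14.6939 / 33.4286 = 0.440

0.440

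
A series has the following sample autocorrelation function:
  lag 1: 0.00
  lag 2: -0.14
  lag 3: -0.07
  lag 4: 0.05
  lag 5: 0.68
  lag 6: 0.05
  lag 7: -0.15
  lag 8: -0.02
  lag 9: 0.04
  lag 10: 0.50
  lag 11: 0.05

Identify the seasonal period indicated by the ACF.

5

The largest autocorrelation is r_5 = 0.68, with a weaker echo at lag 10 (0.50); the remaining lags stay at or below 0.05.
The dominant spike at lag 5 indicates a seasonal period of 5.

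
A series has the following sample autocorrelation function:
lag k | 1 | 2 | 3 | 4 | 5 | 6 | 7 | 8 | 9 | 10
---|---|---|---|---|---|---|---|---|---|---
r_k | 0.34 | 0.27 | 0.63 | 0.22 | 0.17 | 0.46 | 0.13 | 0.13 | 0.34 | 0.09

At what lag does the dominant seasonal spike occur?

The largest autocorrelation is r_3 = 0.63, with a weaker echo at lag 6 (0.46); the remaining lags stay at or below 0.34. The elevated value at lag 1 (0.34), dropping to 0.27 at lag 2, reflects decaying short-term dependence rather than seasonality.
The dominant spike at lag 3 indicates a seasonal period of 3.

3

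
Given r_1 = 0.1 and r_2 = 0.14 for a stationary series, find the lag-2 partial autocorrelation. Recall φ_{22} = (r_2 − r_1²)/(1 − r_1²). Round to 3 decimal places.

0.131

φ_{22} = (r_2 − r_1²) / (1 − r_1²)
r_1² = (0.1)² = 0.01
Numerator = 0.14 − 0.0100 = 0.1300; denominator = 1 − 0.0100 = 0.9900
φ_{22} = 0.1300 / 0.9900 = 0.131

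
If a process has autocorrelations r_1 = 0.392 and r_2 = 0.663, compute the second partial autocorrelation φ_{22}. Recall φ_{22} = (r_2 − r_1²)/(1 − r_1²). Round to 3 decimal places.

0.602

φ_{22} = (r_2 − r_1²) / (1 − r_1²)
r_1² = (0.392)² = 0.153664
Numerator = 0.663 − 0.1537 = 0.5093; denominator = 1 − 0.1537 = 0.8463
φ_{22} = 0.5093 / 0.8463 = 0.602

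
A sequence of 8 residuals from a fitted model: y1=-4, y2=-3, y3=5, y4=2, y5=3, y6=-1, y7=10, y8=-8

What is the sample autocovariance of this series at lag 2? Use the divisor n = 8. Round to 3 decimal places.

2.500

Mean ȳ = (-4 − 3 + 5 + 2 + 3 − 1 + 10 − 8)/8 = 0.5000
Deviations: -4.5000, -3.5000, 4.5000, 1.5000, 2.5000, -1.5000, 9.5000, -8.5000
Σ_{t=1}^{6}(y_t−ȳ)(y_{t+2}−ȳ) = 20.0000
γ_2 = 20.0000 / 8 = 2.500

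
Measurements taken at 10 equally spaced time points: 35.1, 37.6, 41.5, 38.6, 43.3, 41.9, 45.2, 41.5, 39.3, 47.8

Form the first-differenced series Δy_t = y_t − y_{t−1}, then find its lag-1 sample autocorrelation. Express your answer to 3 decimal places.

First differences Δy: 2.5, 3.9, -2.9, 4.7, -1.4, 3.3, -3.7, -2.2, 8.5
Mean of differences = 1.4111
Numerator Σ(Δy_t−Δȳ)(Δy_{t+1}−Δȳ) = -53.5501
Denominator Σ(Δy_t−Δȳ)² = 137.6689
r_1(Δy) = -53.5501 / 137.6689 = -0.389

-0.389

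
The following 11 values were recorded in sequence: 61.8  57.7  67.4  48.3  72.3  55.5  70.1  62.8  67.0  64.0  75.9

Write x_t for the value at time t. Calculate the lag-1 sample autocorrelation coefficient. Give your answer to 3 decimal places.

-0.515

Mean x̄ = (61.8 + 57.7 + 67.4 + 48.3 + 72.3 + 55.5 + 70.1 + 62.8 + 67.0 + 64.0 + 75.9)/11 = 63.8909
Numerator Σ_{t=1}^{10}(x_t−x̄)(x_{t+1}−x̄) = -325.7710
Denominator Σ(x_t−x̄)² = 632.8491
r_1 = -325.7710 / 632.8491 = -0.515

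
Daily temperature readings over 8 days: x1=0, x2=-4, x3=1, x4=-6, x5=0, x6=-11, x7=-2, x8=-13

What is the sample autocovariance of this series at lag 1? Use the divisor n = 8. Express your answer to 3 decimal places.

-9.674

Mean x̄ = (0 − 4 + 1 − 6 + 0 − 11 − 2 − 13)/8 = -4.3750
Deviations: 4.3750, 0.3750, 5.3750, -1.6250, 4.3750, -6.6250, 2.3750, -8.6250
Σ_{t=1}^{7}(x_t−x̄)(x_{t+1}−x̄) = -77.3906
γ_1 = -77.3906 / 8 = -9.674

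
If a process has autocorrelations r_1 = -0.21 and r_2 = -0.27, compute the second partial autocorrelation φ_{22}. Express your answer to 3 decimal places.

φ_{22} = (r_2 − r_1²) / (1 − r_1²)
r_1² = (-0.21)² = 0.0441
Numerator = -0.27 − 0.0441 = -0.3141; denominator = 1 − 0.0441 = 0.9559
φ_{22} = -0.3141 / 0.9559 = -0.329

-0.329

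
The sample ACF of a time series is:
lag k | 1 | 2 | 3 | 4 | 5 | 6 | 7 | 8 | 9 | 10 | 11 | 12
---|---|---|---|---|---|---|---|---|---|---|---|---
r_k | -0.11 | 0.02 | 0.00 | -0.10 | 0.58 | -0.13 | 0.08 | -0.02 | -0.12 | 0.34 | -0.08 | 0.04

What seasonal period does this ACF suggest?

The largest autocorrelation is r_5 = 0.58, with a weaker echo at lag 10 (0.34); the remaining lags stay at or below 0.08.
The dominant spike at lag 5 indicates a seasonal period of 5.

5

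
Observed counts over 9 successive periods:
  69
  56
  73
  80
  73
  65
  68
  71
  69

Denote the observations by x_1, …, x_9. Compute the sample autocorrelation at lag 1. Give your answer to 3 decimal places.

Mean x̄ = (69 + 56 + 73 + 80 + 73 + 65 + 68 + 71 + 69)/9 = 69.3333
Numerator Σ_{t=1}^{8}(x_t−x̄)(x_{t+1}−x̄) = 20.8889
Denominator Σ(x_t−x̄)² = 342.0000
r_1 = 20.8889 / 342.0000 = 0.061

0.061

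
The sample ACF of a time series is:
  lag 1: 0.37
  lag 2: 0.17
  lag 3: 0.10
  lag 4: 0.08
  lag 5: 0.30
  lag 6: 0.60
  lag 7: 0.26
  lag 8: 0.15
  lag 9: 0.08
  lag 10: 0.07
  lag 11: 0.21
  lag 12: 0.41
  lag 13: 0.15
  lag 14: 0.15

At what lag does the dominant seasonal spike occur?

6

The largest autocorrelation is r_6 = 0.60, with a weaker echo at lag 12 (0.41); the remaining lags stay at or below 0.37. The elevated value at lag 1 (0.37), dropping to 0.17 at lag 2, reflects decaying short-term dependence rather than seasonality.
The dominant spike at lag 6 indicates a seasonal period of 6.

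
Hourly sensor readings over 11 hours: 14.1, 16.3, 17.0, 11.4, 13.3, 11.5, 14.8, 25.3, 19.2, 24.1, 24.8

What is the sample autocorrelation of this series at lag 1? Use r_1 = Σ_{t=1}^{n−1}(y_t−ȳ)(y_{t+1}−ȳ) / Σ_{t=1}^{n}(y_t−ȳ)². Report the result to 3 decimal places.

Mean ȳ = (14.1 + 16.3 + 17.0 + 11.4 + 13.3 + 11.5 + 14.8 + 25.3 + 19.2 + 24.1 + 24.8)/11 = 17.4364
Numerator Σ_{t=1}^{10}(y_t−ȳ)(y_{t+1}−ȳ) = 126.0532
Denominator Σ(y_t−ȳ)² = 271.9255
r_1 = 126.0532 / 271.9255 = 0.464

0.464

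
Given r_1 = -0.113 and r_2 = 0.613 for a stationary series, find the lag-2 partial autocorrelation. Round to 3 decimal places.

0.608

φ_{22} = (r_2 − r_1²) / (1 − r_1²)
r_1² = (-0.113)² = 0.012769
Numerator = 0.613 − 0.0128 = 0.6002; denominator = 1 − 0.0128 = 0.9872
φ_{22} = 0.6002 / 0.9872 = 0.608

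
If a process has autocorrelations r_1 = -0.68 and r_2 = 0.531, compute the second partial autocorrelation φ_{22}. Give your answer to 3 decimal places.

0.128

φ_{22} = (r_2 − r_1²) / (1 − r_1²)
r_1² = (-0.68)² = 0.4624
Numerator = 0.531 − 0.4624 = 0.0686; denominator = 1 − 0.4624 = 0.5376
φ_{22} = 0.0686 / 0.5376 = 0.128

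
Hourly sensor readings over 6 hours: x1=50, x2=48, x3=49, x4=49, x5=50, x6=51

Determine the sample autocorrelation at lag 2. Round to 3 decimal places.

Mean x̄ = (50 + 48 + 49 + 49 + 50 + 51)/6 = 49.5000
Deviations from mean: 0.5000, -1.5000, -0.5000, -0.5000, 0.5000, 1.5000
Σ(x_t−x̄)(x_{t+2}−x̄) = (-0.2500) + (0.7500) + (-0.2500) + (-0.7500) = -0.5000
Denominator Σ(x_t−x̄)² = 5.5000
r_2 = -0.5000 / 5.5000 = -0.091

-0.091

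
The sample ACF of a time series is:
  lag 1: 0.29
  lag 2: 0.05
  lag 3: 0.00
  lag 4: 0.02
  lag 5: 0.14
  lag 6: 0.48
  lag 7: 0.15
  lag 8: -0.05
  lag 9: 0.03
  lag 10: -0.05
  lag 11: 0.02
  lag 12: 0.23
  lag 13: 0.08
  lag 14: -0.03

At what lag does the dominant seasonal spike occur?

6

The largest autocorrelation is r_6 = 0.48; the remaining lags stay at or below 0.29. The elevated value at lag 1 (0.29), dropping to 0.05 at lag 2, reflects decaying short-term dependence rather than seasonality.
The dominant spike at lag 6 indicates a seasonal period of 6.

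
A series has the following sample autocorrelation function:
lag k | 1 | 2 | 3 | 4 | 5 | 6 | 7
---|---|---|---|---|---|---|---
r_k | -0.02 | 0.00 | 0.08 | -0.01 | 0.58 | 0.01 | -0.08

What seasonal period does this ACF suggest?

5

The largest autocorrelation is r_5 = 0.58; the remaining lags stay at or below 0.08.
The dominant spike at lag 5 indicates a seasonal period of 5.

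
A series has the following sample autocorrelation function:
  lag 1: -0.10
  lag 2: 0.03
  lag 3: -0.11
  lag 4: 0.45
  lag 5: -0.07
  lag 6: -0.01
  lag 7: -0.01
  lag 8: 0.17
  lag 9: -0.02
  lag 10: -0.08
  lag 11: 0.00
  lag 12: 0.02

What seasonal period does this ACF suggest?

4

The largest autocorrelation is r_4 = 0.45, with a weaker echo at lag 8 (0.17); the remaining lags stay at or below 0.03.
The dominant spike at lag 4 indicates a seasonal period of 4.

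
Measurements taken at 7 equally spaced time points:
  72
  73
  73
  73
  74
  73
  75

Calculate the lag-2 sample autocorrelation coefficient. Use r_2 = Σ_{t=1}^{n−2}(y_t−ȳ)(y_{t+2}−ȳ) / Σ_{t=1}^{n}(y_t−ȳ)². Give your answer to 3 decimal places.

Mean ȳ = (72 + 73 + 73 + 73 + 74 + 73 + 75)/7 = 73.2857
Deviations from mean: -1.2857, -0.2857, -0.2857, -0.2857, 0.7143, -0.2857, 1.7143
Σ(y_t−ȳ)(y_{t+2}−ȳ) = (0.3673) + (0.0816) + (-0.2041) + (0.0816) + (1.2245) = 1.5510
Denominator Σ(y_t−ȳ)² = 5.4286
r_2 = 1.5510 / 5.4286 = 0.286

0.286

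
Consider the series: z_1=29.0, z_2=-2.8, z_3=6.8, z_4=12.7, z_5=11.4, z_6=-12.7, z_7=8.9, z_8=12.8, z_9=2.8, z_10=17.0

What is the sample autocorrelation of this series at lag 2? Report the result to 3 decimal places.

Mean z̄ = (29.0 − 2.8 + 6.8 + 12.7 + 11.4 − 12.7 + 8.9 + 12.8 + 2.8 + 17.0)/10 = 8.5900
Numerator Σ_{t=1}^{8}(z_t−z̄)(z_{t+2}−z̄) = -231.0272
Denominator Σ(z_t−z̄)² = 1149.6290
r_2 = -231.0272 / 1149.6290 = -0.201

-0.201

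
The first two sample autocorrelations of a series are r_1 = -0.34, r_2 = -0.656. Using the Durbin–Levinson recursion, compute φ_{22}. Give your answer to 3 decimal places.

-0.872

φ_{22} = (r_2 − r_1²) / (1 − r_1²)
r_1² = (-0.34)² = 0.1156
Numerator = -0.656 − 0.1156 = -0.7716; denominator = 1 − 0.1156 = 0.8844
φ_{22} = -0.7716 / 0.8844 = -0.872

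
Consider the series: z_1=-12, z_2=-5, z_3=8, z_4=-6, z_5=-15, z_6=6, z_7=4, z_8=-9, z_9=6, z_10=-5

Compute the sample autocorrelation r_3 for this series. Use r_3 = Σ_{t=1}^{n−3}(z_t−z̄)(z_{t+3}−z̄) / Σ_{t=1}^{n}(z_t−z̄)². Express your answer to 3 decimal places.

0.439

Mean z̄ = (-12 − 5 + 8 − 6 − 15 + 6 + 4 − 9 + 6 − 5)/10 = -2.8000
Numerator Σ_{t=1}^{7}(z_t−z̄)(z_{t+3}−z̄) = 267.6800
Denominator Σ(z_t−z̄)² = 609.6000
r_3 = 267.6800 / 609.6000 = 0.439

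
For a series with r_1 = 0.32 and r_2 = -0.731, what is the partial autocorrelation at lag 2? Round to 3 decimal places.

-0.928

φ_{22} = (r_2 − r_1²) / (1 − r_1²)
r_1² = (0.32)² = 0.1024
Numerator = -0.731 − 0.1024 = -0.8334; denominator = 1 − 0.1024 = 0.8976
φ_{22} = -0.8334 / 0.8976 = -0.928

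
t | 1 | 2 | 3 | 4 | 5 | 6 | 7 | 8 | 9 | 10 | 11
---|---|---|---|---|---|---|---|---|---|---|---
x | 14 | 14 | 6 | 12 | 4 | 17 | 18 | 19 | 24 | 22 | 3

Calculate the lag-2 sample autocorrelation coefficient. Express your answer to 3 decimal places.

Mean x̄ = (14 + 14 + 6 + 12 + 4 + 17 + 18 + 19 + 24 + 22 + 3)/11 = 13.9091
Numerator Σ_{t=1}^{9}(x_t−x̄)(x_{t+2}−x̄) = 19.1653
Denominator Σ(x_t−x̄)² = 502.9091
r_2 = 19.1653 / 502.9091 = 0.038

0.038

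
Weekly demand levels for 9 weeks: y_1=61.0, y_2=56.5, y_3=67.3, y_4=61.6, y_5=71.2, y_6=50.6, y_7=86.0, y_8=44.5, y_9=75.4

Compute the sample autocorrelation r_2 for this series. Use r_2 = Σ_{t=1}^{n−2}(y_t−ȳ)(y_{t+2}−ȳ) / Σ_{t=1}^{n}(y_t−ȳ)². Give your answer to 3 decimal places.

Mean ȳ = (61.0 + 56.5 + 67.3 + 61.6 + 71.2 + 50.6 + 86.0 + 44.5 + 75.4)/9 = 63.7889
Σ(y_t−ȳ)(y_{t+2}−ȳ) = (-9.7921) + (15.9546) + (26.0212) + (28.8690) + (164.6090) + (254.3990) + (257.8957) = 737.9564
Denominator Σ(y_t−ȳ)² = 1307.1089
r_2 = 737.9564 / 1307.1089 = 0.565

0.565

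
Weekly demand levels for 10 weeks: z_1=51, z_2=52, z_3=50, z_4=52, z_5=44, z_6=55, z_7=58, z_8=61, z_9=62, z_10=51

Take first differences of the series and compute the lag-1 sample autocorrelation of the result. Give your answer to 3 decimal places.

-0.228

First differences Δz: 1, -2, 2, -8, 11, 3, 3, 1, -11
Mean of differences = 0.0000
Numerator Σ(Δz_t−Δz̄)(Δz_{t+1}−Δz̄) = -76.0000
Denominator Σ(Δz_t−Δz̄)² = 334.0000
r_1(Δz) = -76.0000 / 334.0000 = -0.228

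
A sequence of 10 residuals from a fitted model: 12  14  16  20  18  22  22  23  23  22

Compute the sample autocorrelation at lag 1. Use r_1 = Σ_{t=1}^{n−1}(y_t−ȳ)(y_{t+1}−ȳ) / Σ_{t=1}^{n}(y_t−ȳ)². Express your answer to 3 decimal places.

0.632

Mean ȳ = (12 + 14 + 16 + 20 + 18 + 22 + 22 + 23 + 23 + 22)/10 = 19.2000
Numerator Σ_{t=1}^{9}(y_t−ȳ)(y_{t+1}−ȳ) = 90.7600
Denominator Σ(y_t−ȳ)² = 143.6000
r_1 = 90.7600 / 143.6000 = 0.632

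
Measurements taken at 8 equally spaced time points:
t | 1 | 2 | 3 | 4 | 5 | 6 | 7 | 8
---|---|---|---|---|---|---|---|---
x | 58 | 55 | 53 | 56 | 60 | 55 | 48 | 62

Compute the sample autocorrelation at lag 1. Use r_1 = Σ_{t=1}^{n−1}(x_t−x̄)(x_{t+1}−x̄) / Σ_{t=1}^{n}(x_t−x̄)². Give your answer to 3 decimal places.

Mean x̄ = (58 + 55 + 53 + 56 + 60 + 55 + 48 + 62)/8 = 55.8750
Σ(x_t−x̄)(x_{t+1}−x̄) = (-1.8594) + (2.5156) + (-0.3594) + (0.5156) + (-3.6094) + (6.8906) + (-48.2344) = -44.1406
Denominator Σ(x_t−x̄)² = 130.8750
r_1 = -44.1406 / 130.8750 = -0.337

-0.337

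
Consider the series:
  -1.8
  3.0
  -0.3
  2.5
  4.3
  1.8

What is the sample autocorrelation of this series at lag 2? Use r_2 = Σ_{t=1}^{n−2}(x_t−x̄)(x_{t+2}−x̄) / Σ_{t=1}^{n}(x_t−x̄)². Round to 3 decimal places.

Mean x̄ = (-1.8 + 3.0 − 0.3 + 2.5 + 4.3 + 1.8)/6 = 1.5833
Σ(x_t−x̄)(x_{t+2}−x̄) = (6.3719) + (1.2986) + (-5.1164) + (0.1986) = 2.7528
Denominator Σ(x_t−x̄)² = 25.2683
r_2 = 2.7528 / 25.2683 = 0.109

0.109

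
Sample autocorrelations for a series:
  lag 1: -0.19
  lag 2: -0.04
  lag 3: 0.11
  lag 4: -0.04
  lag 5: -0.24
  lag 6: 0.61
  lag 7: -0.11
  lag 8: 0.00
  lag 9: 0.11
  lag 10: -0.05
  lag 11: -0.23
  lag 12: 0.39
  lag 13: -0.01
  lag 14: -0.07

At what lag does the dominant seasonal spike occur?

6

The largest autocorrelation is r_6 = 0.61, with a weaker echo at lag 12 (0.39); the remaining lags stay at or below 0.11.
The dominant spike at lag 6 indicates a seasonal period of 6.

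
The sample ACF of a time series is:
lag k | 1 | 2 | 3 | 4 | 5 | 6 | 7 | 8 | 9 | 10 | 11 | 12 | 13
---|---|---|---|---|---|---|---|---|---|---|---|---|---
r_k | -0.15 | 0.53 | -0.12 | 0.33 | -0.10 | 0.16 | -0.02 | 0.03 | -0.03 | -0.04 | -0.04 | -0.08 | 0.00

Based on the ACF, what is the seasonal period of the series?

The largest autocorrelation is r_2 = 0.53, with weaker echoes at lags 4 (0.33) and 6 (0.16); the remaining lags stay at or below 0.03.
The dominant spike at lag 2 indicates a seasonal period of 2.

2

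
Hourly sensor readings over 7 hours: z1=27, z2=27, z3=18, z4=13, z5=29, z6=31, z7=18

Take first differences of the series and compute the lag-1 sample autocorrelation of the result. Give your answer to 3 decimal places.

First differences Δz: 0, -9, -5, 16, 2, -13
Mean of differences = -1.5000
Numerator Σ(Δz_t−Δz̄)(Δz_{t+1}−Δz̄) = -25.2500
Denominator Σ(Δz_t−Δz̄)² = 521.5000
r_1(Δz) = -25.2500 / 521.5000 = -0.048

-0.048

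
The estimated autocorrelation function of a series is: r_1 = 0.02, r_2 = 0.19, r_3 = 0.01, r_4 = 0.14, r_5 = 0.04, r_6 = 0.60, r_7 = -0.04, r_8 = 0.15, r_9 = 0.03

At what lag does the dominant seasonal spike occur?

6

The largest autocorrelation is r_6 = 0.60; the remaining lags stay at or below 0.19.
The dominant spike at lag 6 indicates a seasonal period of 6.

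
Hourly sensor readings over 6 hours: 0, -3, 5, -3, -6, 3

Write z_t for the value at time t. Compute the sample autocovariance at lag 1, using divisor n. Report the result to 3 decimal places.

-5.852

Mean z̄ = (0 − 3 + 5 − 3 − 6 + 3)/6 = -0.6667
Σ_{t=1}^{5}(z_t−z̄)(z_{t+1}−z̄) = -35.1111
γ_1 = -35.1111 / 6 = -5.852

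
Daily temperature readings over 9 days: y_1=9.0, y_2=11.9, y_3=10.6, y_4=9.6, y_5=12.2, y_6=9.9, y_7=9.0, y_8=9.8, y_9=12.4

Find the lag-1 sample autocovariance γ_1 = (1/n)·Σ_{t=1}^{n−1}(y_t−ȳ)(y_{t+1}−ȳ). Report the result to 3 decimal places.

-0.443

Mean ȳ = (9.0 + 11.9 + 10.6 + 9.6 + 12.2 + 9.9 + 9.0 + 9.8 + 12.4)/9 = 10.4889
Σ_{t=1}^{8}(y_t−ȳ)(y_{t+1}−ȳ) = -3.9857
γ_1 = -3.9857 / 9 = -0.443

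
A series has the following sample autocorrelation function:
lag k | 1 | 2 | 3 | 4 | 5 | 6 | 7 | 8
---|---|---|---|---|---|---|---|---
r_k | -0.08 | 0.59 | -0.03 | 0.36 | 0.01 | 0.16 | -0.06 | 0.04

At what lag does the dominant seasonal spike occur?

The largest autocorrelation is r_2 = 0.59, with weaker echoes at lags 4 (0.36) and 6 (0.16); the remaining lags stay at or below 0.04.
The dominant spike at lag 2 indicates a seasonal period of 2.

2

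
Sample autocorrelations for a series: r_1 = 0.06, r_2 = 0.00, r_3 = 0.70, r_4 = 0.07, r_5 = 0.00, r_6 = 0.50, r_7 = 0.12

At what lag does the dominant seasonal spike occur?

The largest autocorrelation is r_3 = 0.70, with a weaker echo at lag 6 (0.50); the remaining lags stay at or below 0.12.
The dominant spike at lag 3 indicates a seasonal period of 3.

3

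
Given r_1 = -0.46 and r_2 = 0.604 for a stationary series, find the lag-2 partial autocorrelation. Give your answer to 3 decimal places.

0.498

φ_{22} = (r_2 − r_1²) / (1 − r_1²)
r_1² = (-0.46)² = 0.2116
Numerator = 0.604 − 0.2116 = 0.3924; denominator = 1 − 0.2116 = 0.7884
φ_{22} = 0.3924 / 0.7884 = 0.498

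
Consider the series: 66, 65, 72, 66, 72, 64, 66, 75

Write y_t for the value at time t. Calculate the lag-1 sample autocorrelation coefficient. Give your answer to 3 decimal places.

-0.369

Mean ȳ = (66 + 65 + 72 + 66 + 72 + 64 + 66 + 75)/8 = 68.2500
Deviations from mean: -2.2500, -3.2500, 3.7500, -2.2500, 3.7500, -4.2500, -2.2500, 6.7500
Numerator Σ_{t=1}^{7}(y_t−ȳ)(y_{t+1}−ȳ) = -43.3125
Denominator Σ(y_t−ȳ)² = 117.5000
r_1 = -43.3125 / 117.5000 = -0.369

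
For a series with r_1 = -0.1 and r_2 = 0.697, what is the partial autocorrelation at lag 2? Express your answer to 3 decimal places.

0.694

φ_{22} = (r_2 − r_1²) / (1 − r_1²)
r_1² = (-0.1)² = 0.01
Numerator = 0.697 − 0.0100 = 0.6870; denominator = 1 − 0.0100 = 0.9900
φ_{22} = 0.6870 / 0.9900 = 0.694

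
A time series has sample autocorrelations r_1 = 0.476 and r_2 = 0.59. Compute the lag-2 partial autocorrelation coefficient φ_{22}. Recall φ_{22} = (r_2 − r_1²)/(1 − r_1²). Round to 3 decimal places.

φ_{22} = (r_2 − r_1²) / (1 − r_1²)
r_1² = (0.476)² = 0.226576
Numerator = 0.59 − 0.2266 = 0.3634; denominator = 1 − 0.2266 = 0.7734
φ_{22} = 0.3634 / 0.7734 = 0.470

0.470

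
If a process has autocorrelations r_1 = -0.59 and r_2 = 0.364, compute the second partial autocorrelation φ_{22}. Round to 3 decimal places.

0.024

φ_{22} = (r_2 − r_1²) / (1 − r_1²)
r_1² = (-0.59)² = 0.3481
Numerator = 0.364 − 0.3481 = 0.0159; denominator = 1 − 0.3481 = 0.6519
φ_{22} = 0.0159 / 0.6519 = 0.024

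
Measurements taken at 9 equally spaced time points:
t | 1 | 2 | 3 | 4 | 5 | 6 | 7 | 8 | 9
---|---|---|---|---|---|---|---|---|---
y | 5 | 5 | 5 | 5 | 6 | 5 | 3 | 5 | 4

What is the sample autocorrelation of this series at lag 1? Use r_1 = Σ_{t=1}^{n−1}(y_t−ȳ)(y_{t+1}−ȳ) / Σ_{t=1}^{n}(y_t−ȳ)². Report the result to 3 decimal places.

Mean ȳ = (5 + 5 + 5 + 5 + 6 + 5 + 3 + 5 + 4)/9 = 4.7778
Numerator Σ_{t=1}^{8}(y_t−ȳ)(y_{t+1}−ȳ) = -0.2716
Denominator Σ(y_t−ȳ)² = 5.5556
r_1 = -0.2716 / 5.5556 = -0.049

-0.049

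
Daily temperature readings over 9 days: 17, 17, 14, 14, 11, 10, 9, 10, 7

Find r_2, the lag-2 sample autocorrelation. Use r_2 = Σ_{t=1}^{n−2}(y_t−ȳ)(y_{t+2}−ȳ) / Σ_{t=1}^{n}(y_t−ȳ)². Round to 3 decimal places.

0.359

Mean ȳ = (17 + 17 + 14 + 14 + 11 + 10 + 9 + 10 + 7)/9 = 12.1111
Numerator Σ_{t=1}^{7}(y_t−ȳ)(y_{t+2}−ȳ) = 36.1975
Denominator Σ(y_t−ȳ)² = 100.8889
r_2 = 36.1975 / 100.8889 = 0.359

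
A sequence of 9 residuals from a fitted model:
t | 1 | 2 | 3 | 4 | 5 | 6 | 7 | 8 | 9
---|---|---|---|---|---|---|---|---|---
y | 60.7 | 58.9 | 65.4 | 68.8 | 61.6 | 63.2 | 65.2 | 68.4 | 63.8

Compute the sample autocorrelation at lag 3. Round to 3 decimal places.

-0.105

Mean ȳ = (60.7 + 58.9 + 65.4 + 68.8 + 61.6 + 63.2 + 65.2 + 68.4 + 63.8)/9 = 64.0000
Σ(y_t−ȳ)(y_{t+3}−ȳ) = (-15.8400) + (12.2400) + (-1.1200) + (5.7600) + (-10.5600) + (0.1600) = -9.3600
Denominator Σ(y_t−ȳ)² = 89.1400
r_3 = -9.3600 / 89.1400 = -0.105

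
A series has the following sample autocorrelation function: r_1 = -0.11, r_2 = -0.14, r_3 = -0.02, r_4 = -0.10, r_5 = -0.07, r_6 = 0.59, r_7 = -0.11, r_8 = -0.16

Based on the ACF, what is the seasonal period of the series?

The largest autocorrelation is r_6 = 0.59; the remaining lags stay at or below -0.02.
The dominant spike at lag 6 indicates a seasonal period of 6.

6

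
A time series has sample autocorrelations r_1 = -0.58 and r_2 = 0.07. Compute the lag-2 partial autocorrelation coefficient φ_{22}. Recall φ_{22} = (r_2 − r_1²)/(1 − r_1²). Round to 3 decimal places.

-0.401

φ_{22} = (r_2 − r_1²) / (1 − r_1²)
r_1² = (-0.58)² = 0.3364
Numerator = 0.07 − 0.3364 = -0.2664; denominator = 1 − 0.3364 = 0.6636
φ_{22} = -0.2664 / 0.6636 = -0.401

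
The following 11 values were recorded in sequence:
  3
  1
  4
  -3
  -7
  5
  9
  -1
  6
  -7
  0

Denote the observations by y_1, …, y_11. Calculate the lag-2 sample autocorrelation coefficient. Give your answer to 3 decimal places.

-0.204

Mean ȳ = (3 + 1 + 4 − 3 − 7 + 5 + 9 − 1 + 6 − 7 + 0)/11 = 0.9091
Numerator Σ_{t=1}^{9}(y_t−ȳ)(y_{t+2}−ȳ) = -54.4711
Denominator Σ(y_t−ȳ)² = 266.9091
r_2 = -54.4711 / 266.9091 = -0.204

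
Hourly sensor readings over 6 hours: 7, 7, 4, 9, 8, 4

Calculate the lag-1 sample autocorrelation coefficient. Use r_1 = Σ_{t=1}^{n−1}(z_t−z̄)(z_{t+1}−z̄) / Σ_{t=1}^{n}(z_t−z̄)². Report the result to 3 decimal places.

Mean z̄ = (7 + 7 + 4 + 9 + 8 + 4)/6 = 6.5000
Deviations from mean: 0.5000, 0.5000, -2.5000, 2.5000, 1.5000, -2.5000
Σ(z_t−z̄)(z_{t+1}−z̄) = (0.2500) + (-1.2500) + (-6.2500) + (3.7500) + (-3.7500) = -7.2500
Denominator Σ(z_t−z̄)² = 21.5000
r_1 = -7.2500 / 21.5000 = -0.337

-0.337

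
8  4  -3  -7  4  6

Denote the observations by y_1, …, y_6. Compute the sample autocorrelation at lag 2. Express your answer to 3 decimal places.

-0.566

Mean ȳ = (8 + 4 − 3 − 7 + 4 + 6)/6 = 2.0000
Deviations from mean: 6.0000, 2.0000, -5.0000, -9.0000, 2.0000, 4.0000
Σ(y_t−ȳ)(y_{t+2}−ȳ) = (-30.0000) + (-18.0000) + (-10.0000) + (-36.0000) = -94.0000
Denominator Σ(y_t−ȳ)² = 166.0000
r_2 = -94.0000 / 166.0000 = -0.566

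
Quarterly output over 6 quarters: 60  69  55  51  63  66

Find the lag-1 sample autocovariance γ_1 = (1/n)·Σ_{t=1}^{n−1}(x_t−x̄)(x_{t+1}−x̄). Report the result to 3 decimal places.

-1.352

Mean x̄ = (60 + 69 + 55 + 51 + 63 + 66)/6 = 60.6667
Deviations: -0.6667, 8.3333, -5.6667, -9.6667, 2.3333, 5.3333
Σ_{t=1}^{5}(x_t−x̄)(x_{t+1}−x̄) = -8.1111
γ_1 = -8.1111 / 6 = -1.352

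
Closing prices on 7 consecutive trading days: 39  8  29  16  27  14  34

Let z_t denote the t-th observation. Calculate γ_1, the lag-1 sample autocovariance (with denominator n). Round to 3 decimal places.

-73.962

Mean z̄ = (39 + 8 + 29 + 16 + 27 + 14 + 34)/7 = 23.8571
Deviations: 15.1429, -15.8571, 5.1429, -7.8571, 3.1429, -9.8571, 10.1429
Σ_{t=1}^{6}(z_t−z̄)(z_{t+1}−z̄) = -517.7347
γ_1 = -517.7347 / 7 = -73.962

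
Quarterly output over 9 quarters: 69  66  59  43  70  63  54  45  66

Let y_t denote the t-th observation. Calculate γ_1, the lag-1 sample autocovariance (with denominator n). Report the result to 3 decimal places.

Mean ȳ = (69 + 66 + 59 + 43 + 70 + 63 + 54 + 45 + 66)/9 = 59.4444
Σ_{t=1}^{8}(y_t−ȳ)(y_{t+1}−ȳ) = -104.4198
γ_1 = -104.4198 / 9 = -11.602

-11.602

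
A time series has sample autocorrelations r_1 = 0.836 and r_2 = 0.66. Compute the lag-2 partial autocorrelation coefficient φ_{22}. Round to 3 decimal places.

φ_{22} = (r_2 − r_1²) / (1 − r_1²)
r_1² = (0.836)² = 0.698896
Numerator = 0.66 − 0.6989 = -0.0389; denominator = 1 − 0.6989 = 0.3011
φ_{22} = -0.0389 / 0.3011 = -0.129

-0.129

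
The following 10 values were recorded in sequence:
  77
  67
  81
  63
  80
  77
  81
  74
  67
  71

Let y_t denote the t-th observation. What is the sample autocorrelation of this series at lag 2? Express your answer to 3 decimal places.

Mean ȳ = (77 + 67 + 81 + 63 + 80 + 77 + 81 + 74 + 67 + 71)/10 = 73.8000
Numerator Σ_{t=1}^{8}(y_t−ȳ)(y_{t+2}−ȳ) = 102.3200
Denominator Σ(y_t−ȳ)² = 379.6000
r_2 = 102.3200 / 379.6000 = 0.270

0.270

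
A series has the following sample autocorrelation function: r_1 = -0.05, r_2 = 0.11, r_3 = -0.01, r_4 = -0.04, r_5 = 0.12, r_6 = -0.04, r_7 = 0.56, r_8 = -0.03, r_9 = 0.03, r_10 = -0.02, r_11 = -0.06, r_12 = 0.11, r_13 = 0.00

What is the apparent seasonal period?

7

The largest autocorrelation is r_7 = 0.56; the remaining lags stay at or below 0.12.
The dominant spike at lag 7 indicates a seasonal period of 7.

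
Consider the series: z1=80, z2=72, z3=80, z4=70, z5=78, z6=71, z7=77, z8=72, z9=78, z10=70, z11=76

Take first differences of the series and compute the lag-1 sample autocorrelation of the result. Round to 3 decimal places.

First differences Δz: -8, 8, -10, 8, -7, 6, -5, 6, -8, 6
Mean of differences = -0.4000
Numerator Σ(Δz_t−Δz̄)(Δz_{t+1}−Δz̄) = -478.9600
Denominator Σ(Δz_t−Δz̄)² = 536.4000
r_1(Δz) = -478.9600 / 536.4000 = -0.893

-0.893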